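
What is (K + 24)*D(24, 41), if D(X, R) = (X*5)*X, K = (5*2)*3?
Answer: 155520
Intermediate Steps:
K = 30 (K = 10*3 = 30)
D(X, R) = 5*X² (D(X, R) = (5*X)*X = 5*X²)
(K + 24)*D(24, 41) = (30 + 24)*(5*24²) = 54*(5*576) = 54*2880 = 155520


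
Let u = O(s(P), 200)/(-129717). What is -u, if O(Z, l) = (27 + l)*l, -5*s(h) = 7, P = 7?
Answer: 45400/129717 ≈ 0.34999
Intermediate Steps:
s(h) = -7/5 (s(h) = -⅕*7 = -7/5)
O(Z, l) = l*(27 + l)
u = -45400/129717 (u = (200*(27 + 200))/(-129717) = (200*227)*(-1/129717) = 45400*(-1/129717) = -45400/129717 ≈ -0.34999)
-u = -1*(-45400/129717) = 45400/129717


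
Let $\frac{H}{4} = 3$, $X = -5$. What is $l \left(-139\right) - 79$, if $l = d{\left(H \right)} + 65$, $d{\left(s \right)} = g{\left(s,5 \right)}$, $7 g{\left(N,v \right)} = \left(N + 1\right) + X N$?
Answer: $- \frac{57265}{7} \approx -8180.7$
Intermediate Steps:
$H = 12$ ($H = 4 \cdot 3 = 12$)
$g{\left(N,v \right)} = \frac{1}{7} - \frac{4 N}{7}$ ($g{\left(N,v \right)} = \frac{\left(N + 1\right) - 5 N}{7} = \frac{\left(1 + N\right) - 5 N}{7} = \frac{1 - 4 N}{7} = \frac{1}{7} - \frac{4 N}{7}$)
$d{\left(s \right)} = \frac{1}{7} - \frac{4 s}{7}$
$l = \frac{408}{7}$ ($l = \left(\frac{1}{7} - \frac{48}{7}\right) + 65 = - \frac{47}{7} + 65 = \frac{408}{7} \approx 58.286$)
$l \left(-139\right) - 79 = \frac{408}{7} \left(-139\right) - 79 = - \frac{56712}{7} - 79 = - \frac{57265}{7}$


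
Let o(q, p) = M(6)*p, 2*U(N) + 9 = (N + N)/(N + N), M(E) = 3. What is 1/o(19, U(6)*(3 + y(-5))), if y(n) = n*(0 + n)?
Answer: -1/336 ≈ -0.0029762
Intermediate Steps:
U(N) = -4 (U(N) = -9/2 + ((N + N)/(N + N))/2 = -9/2 + ((2*N)/((2*N)))/2 = -9/2 + ((2*N)*(1/(2*N)))/2 = -9/2 + (½)*1 = -9/2 + ½ = -4)
y(n) = n² (y(n) = n*n = n²)
o(q, p) = 3*p
1/o(19, U(6)*(3 + y(-5))) = 1/(3*(-4*(3 + (-5)²))) = 1/(3*(-4*(3 + 25))) = 1/(3*(-4*28)) = 1/(3*(-112)) = 1/(-336) = -1/336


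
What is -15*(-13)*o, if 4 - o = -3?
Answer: 1365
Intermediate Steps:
o = 7 (o = 4 - 1*(-3) = 4 + 3 = 7)
-15*(-13)*o = -15*(-13)*7 = -(-195)*7 = -1*(-1365) = 1365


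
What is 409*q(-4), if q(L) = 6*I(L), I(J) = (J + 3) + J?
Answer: -12270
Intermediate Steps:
I(J) = 3 + 2*J (I(J) = (3 + J) + J = 3 + 2*J)
q(L) = 18 + 12*L (q(L) = 6*(3 + 2*L) = 18 + 12*L)
409*q(-4) = 409*(18 + 12*(-4)) = 409*(18 - 48) = 409*(-30) = -12270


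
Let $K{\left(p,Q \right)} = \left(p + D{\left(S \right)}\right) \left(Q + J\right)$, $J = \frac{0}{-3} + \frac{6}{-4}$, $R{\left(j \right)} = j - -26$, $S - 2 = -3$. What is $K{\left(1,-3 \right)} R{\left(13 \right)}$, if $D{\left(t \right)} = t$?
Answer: $0$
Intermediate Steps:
$S = -1$ ($S = 2 - 3 = -1$)
$R{\left(j \right)} = 26 + j$ ($R{\left(j \right)} = j + 26 = 26 + j$)
$J = - \frac{3}{2}$ ($J = 0 \left(- \frac{1}{3}\right) + 6 \left(- \frac{1}{4}\right) = 0 - \frac{3}{2} = - \frac{3}{2} \approx -1.5$)
$K{\left(p,Q \right)} = \left(-1 + p\right) \left(- \frac{3}{2} + Q\right)$ ($K{\left(p,Q \right)} = \left(p - 1\right) \left(Q - \frac{3}{2}\right) = \left(-1 + p\right) \left(- \frac{3}{2} + Q\right)$)
$K{\left(1,-3 \right)} R{\left(13 \right)} = \left(\frac{3}{2} - -3 - \frac{3}{2} - 3\right) \left(26 + 13\right) = \left(\frac{3}{2} + 3 - \frac{3}{2} - 3\right) 39 = 0 \cdot 39 = 0$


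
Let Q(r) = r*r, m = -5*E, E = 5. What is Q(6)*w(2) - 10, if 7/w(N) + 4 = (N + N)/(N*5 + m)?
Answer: -1105/16 ≈ -69.063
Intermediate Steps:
m = -25 (m = -5*5 = -25)
Q(r) = r²
w(N) = 7/(-4 + 2*N/(-25 + 5*N)) (w(N) = 7/(-4 + (N + N)/(N*5 - 25)) = 7/(-4 + (2*N)/(5*N - 25)) = 7/(-4 + (2*N)/(-25 + 5*N)) = 7/(-4 + 2*N/(-25 + 5*N)))
Q(6)*w(2) - 10 = 6²*(35*(5 - 1*2)/(2*(-50 + 9*2))) - 10 = 36*(35*(5 - 2)/(2*(-50 + 18))) - 10 = 36*((35/2)*3/(-32)) - 10 = 36*((35/2)*(-1/32)*3) - 10 = 36*(-105/64) - 10 = -945/16 - 10 = -1105/16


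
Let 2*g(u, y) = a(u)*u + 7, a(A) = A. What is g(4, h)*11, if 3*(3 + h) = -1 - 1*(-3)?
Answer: 253/2 ≈ 126.50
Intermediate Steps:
h = -7/3 (h = -3 + (-1 - 1*(-3))/3 = -3 + (-1 + 3)/3 = -3 + (1/3)*2 = -3 + 2/3 = -7/3 ≈ -2.3333)
g(u, y) = 7/2 + u**2/2 (g(u, y) = (u*u + 7)/2 = (u**2 + 7)/2 = (7 + u**2)/2 = 7/2 + u**2/2)
g(4, h)*11 = (7/2 + (1/2)*4**2)*11 = (7/2 + (1/2)*16)*11 = (7/2 + 8)*11 = (23/2)*11 = 253/2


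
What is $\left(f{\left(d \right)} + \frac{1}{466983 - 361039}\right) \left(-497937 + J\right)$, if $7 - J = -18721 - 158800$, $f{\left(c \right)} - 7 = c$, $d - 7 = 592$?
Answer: $- \frac{20570919444585}{105944} \approx -1.9417 \cdot 10^{8}$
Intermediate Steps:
$d = 599$ ($d = 7 + 592 = 599$)
$f{\left(c \right)} = 7 + c$
$J = 177528$ ($J = 7 - \left(-18721 - 158800\right) = 7 - -177521 = 7 + 177521 = 177528$)
$\left(f{\left(d \right)} + \frac{1}{466983 - 361039}\right) \left(-497937 + J\right) = \left(\left(7 + 599\right) + \frac{1}{466983 - 361039}\right) \left(-497937 + 177528\right) = \left(606 + \frac{1}{105944}\right) \left(-320409\right) = \frac{64202065}{105944} \left(-320409\right) = - \frac{20570919444585}{105944}$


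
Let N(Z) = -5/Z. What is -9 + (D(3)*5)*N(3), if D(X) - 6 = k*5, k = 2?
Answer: -427/3 ≈ -142.33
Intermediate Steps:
D(X) = 16 (D(X) = 6 + 2*5 = 6 + 10 = 16)
-9 + (D(3)*5)*N(3) = -9 + (16*5)*(-5/3) = -9 + 80*(-5*⅓) = -9 + 80*(-5/3) = -9 - 400/3 = -427/3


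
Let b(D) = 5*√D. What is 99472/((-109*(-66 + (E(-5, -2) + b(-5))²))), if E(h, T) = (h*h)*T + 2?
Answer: -99472*I/(52320*√5 + 230317*I) ≈ -0.34331 - 0.17439*I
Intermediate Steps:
E(h, T) = 2 + T*h² (E(h, T) = h²*T + 2 = T*h² + 2 = 2 + T*h²)
99472/((-109*(-66 + (E(-5, -2) + b(-5))²))) = 99472/((-109*(-66 + ((2 - 2*(-5)²) + 5*√(-5))²))) = 99472/((-109*(-66 + ((2 - 2*25) + 5*(I*√5))²))) = 99472/((-109*(-66 + ((2 - 50) + 5*I*√5)²))) = 99472/((-109*(-66 + (-48 + 5*I*√5)²))) = 99472/(7194 - 109*(-48 + 5*I*√5)²)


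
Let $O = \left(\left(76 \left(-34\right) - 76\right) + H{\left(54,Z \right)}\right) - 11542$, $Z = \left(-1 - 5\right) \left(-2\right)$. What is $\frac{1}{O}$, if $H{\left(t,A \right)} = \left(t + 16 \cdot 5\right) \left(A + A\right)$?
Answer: $- \frac{1}{10986} \approx -9.1025 \cdot 10^{-5}$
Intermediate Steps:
$Z = 12$ ($Z = \left(-6\right) \left(-2\right) = 12$)
$H{\left(t,A \right)} = 2 A \left(80 + t\right)$ ($H{\left(t,A \right)} = \left(t + 80\right) 2 A = \left(80 + t\right) 2 A = 2 A \left(80 + t\right)$)
$O = -10986$ ($O = \left(\left(76 \left(-34\right) - 76\right) + 2 \cdot 12 \left(80 + 54\right)\right) - 11542 = \left(\left(-2584 - 76\right) + 2 \cdot 12 \cdot 134\right) - 11542 = \left(-2660 + 3216\right) - 11542 = 556 - 11542 = -10986$)
$\frac{1}{O} = \frac{1}{-10986} = - \frac{1}{10986}$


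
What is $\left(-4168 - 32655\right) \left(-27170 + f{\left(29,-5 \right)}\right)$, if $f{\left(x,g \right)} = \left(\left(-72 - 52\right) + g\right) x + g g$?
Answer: $1137315178$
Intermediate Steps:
$f{\left(x,g \right)} = g^{2} + x \left(-124 + g\right)$ ($f{\left(x,g \right)} = \left(-124 + g\right) x + g^{2} = x \left(-124 + g\right) + g^{2} = g^{2} + x \left(-124 + g\right)$)
$\left(-4168 - 32655\right) \left(-27170 + f{\left(29,-5 \right)}\right) = \left(-4168 - 32655\right) \left(-27170 - \left(3741 - 25\right)\right) = - 36823 \left(-27170 - 3716\right) = \left(-36823\right) \left(-30886\right) = 1137315178$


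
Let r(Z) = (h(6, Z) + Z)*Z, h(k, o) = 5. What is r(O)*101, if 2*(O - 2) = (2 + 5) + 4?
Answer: 37875/4 ≈ 9468.8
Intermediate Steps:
O = 15/2 (O = 2 + ((2 + 5) + 4)/2 = 2 + (7 + 4)/2 = 2 + (½)*11 = 2 + 11/2 = 15/2 ≈ 7.5000)
r(Z) = Z*(5 + Z) (r(Z) = (5 + Z)*Z = Z*(5 + Z))
r(O)*101 = (15*(5 + 15/2)/2)*101 = ((15/2)*(25/2))*101 = (375/4)*101 = 37875/4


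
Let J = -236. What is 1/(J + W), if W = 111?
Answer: -1/125 ≈ -0.0080000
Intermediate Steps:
1/(J + W) = 1/(-236 + 111) = 1/(-125) = -1/125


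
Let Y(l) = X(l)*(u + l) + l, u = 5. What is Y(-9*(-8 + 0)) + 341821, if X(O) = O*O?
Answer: 741061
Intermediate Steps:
X(O) = O²
Y(l) = l + l²*(5 + l) (Y(l) = l²*(5 + l) + l = l + l²*(5 + l))
Y(-9*(-8 + 0)) + 341821 = (-9*(-8 + 0))*(1 + (-9*(-8 + 0))² + 5*(-9*(-8 + 0))) + 341821 = (-9*(-8))*(1 + (-9*(-8))² + 5*(-9*(-8))) + 341821 = 72*(1 + 72² + 5*72) + 341821 = 72*(1 + 5184 + 360) + 341821 = 72*5545 + 341821 = 399240 + 341821 = 741061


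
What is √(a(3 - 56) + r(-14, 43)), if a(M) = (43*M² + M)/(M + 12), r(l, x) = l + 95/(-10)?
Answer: I*√19958390/82 ≈ 54.482*I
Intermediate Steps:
r(l, x) = -19/2 + l (r(l, x) = l + 95*(-⅒) = l - 19/2 = -19/2 + l)
a(M) = (M + 43*M²)/(12 + M)
√(a(3 - 56) + r(-14, 43)) = √((3 - 56)*(1 + 43*(3 - 56))/(12 + (3 - 56)) + (-19/2 - 14)) = √(-53*(1 + 43*(-53))/(12 - 53) - 47/2) = √(-53*(1 - 2279)/(-41) - 47/2) = √(-53*(-1/41)*(-2278) - 47/2) = √(-120734/41 - 47/2) = √(-243395/82) = I*√19958390/82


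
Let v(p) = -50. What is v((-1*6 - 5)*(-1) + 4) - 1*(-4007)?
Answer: 3957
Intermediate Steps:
v((-1*6 - 5)*(-1) + 4) - 1*(-4007) = -50 - 1*(-4007) = -50 + 4007 = 3957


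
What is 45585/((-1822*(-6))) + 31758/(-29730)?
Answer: 56003533/18056020 ≈ 3.1017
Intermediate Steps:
45585/((-1822*(-6))) + 31758/(-29730) = 45585/10932 + 31758*(-1/29730) = 45585*(1/10932) - 5293/4955 = 15195/3644 - 5293/4955 = 56003533/18056020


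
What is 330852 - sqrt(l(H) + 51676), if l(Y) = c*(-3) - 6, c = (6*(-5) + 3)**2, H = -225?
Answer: 330852 - sqrt(49483) ≈ 3.3063e+5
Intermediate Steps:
c = 729 (c = (-30 + 3)**2 = (-27)**2 = 729)
l(Y) = -2193 (l(Y) = 729*(-3) - 6 = -2187 - 6 = -2193)
330852 - sqrt(l(H) + 51676) = 330852 - sqrt(-2193 + 51676) = 330852 - sqrt(49483)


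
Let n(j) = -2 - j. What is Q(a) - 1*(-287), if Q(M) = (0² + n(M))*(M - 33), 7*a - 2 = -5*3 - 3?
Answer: 13569/49 ≈ 276.92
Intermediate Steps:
a = -16/7 (a = 2/7 + (-5*3 - 3)/7 = 2/7 + (-15 - 3)/7 = 2/7 + (⅐)*(-18) = 2/7 - 18/7 = -16/7 ≈ -2.2857)
Q(M) = (-33 + M)*(-2 - M) (Q(M) = (0² + (-2 - M))*(M - 33) = (0 + (-2 - M))*(-33 + M) = (-2 - M)*(-33 + M) = (-33 + M)*(-2 - M))
Q(a) - 1*(-287) = -(-33 - 16/7)*(2 - 16/7) - 1*(-287) = -1*(-247/7)*(-2/7) + 287 = -494/49 + 287 = 13569/49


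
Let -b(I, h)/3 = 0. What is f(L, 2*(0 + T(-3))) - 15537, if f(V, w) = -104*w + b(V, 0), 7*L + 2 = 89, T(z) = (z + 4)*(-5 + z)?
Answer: -13873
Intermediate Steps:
b(I, h) = 0 (b(I, h) = -3*0 = 0)
T(z) = (-5 + z)*(4 + z) (T(z) = (4 + z)*(-5 + z) = (-5 + z)*(4 + z))
L = 87/7 (L = -2/7 + (⅐)*89 = -2/7 + 89/7 = 87/7 ≈ 12.429)
f(V, w) = -104*w (f(V, w) = -104*w + 0 = -104*w)
f(L, 2*(0 + T(-3))) - 15537 = -208*(0 + (-20 + (-3)² - 1*(-3))) - 15537 = -208*(0 + (-20 + 9 + 3)) - 15537 = -208*(0 - 8) - 15537 = -208*(-8) - 15537 = -104*(-16) - 15537 = 1664 - 15537 = -13873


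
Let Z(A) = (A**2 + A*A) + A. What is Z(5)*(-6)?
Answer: -330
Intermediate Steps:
Z(A) = A + 2*A**2 (Z(A) = (A**2 + A**2) + A = 2*A**2 + A = A + 2*A**2)
Z(5)*(-6) = (5*(1 + 2*5))*(-6) = (5*(1 + 10))*(-6) = (5*11)*(-6) = 55*(-6) = -330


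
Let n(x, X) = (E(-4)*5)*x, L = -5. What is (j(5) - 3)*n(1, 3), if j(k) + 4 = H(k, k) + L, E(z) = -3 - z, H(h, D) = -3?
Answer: -75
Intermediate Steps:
j(k) = -12 (j(k) = -4 + (-3 - 5) = -4 - 8 = -12)
n(x, X) = 5*x (n(x, X) = ((-3 - 1*(-4))*5)*x = ((-3 + 4)*5)*x = (1*5)*x = 5*x)
(j(5) - 3)*n(1, 3) = (-12 - 3)*(5*1) = -15*5 = -75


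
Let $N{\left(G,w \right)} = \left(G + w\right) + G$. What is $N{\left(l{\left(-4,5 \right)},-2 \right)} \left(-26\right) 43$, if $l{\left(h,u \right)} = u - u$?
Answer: $2236$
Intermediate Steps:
$l{\left(h,u \right)} = 0$
$N{\left(G,w \right)} = w + 2 G$
$N{\left(l{\left(-4,5 \right)},-2 \right)} \left(-26\right) 43 = \left(-2 + 2 \cdot 0\right) \left(-26\right) 43 = \left(-2 + 0\right) \left(-26\right) 43 = \left(-2\right) \left(-26\right) 43 = 52 \cdot 43 = 2236$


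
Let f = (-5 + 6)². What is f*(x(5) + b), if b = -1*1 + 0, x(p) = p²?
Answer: 24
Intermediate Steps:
b = -1 (b = -1 + 0 = -1)
f = 1 (f = 1² = 1)
f*(x(5) + b) = 1*(5² - 1) = 1*(25 - 1) = 1*24 = 24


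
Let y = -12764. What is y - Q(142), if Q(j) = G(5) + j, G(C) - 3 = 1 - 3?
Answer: -12907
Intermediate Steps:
G(C) = 1 (G(C) = 3 + (1 - 3) = 3 - 2 = 1)
Q(j) = 1 + j
y - Q(142) = -12764 - (1 + 142) = -12764 - 1*143 = -12764 - 143 = -12907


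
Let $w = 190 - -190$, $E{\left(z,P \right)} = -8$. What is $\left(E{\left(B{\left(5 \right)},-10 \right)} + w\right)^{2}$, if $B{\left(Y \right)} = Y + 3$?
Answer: $138384$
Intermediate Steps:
$B{\left(Y \right)} = 3 + Y$
$w = 380$ ($w = 190 + 190 = 380$)
$\left(E{\left(B{\left(5 \right)},-10 \right)} + w\right)^{2} = \left(-8 + 380\right)^{2} = 372^{2} = 138384$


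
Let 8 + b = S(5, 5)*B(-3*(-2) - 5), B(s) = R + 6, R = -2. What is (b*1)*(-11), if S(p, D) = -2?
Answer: 176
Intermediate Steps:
B(s) = 4 (B(s) = -2 + 6 = 4)
b = -16 (b = -8 - 2*4 = -8 - 8 = -16)
(b*1)*(-11) = -16*1*(-11) = -16*(-11) = 176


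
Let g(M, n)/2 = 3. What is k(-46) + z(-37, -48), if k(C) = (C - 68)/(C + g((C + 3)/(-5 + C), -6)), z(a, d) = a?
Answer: -683/20 ≈ -34.150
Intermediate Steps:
g(M, n) = 6 (g(M, n) = 2*3 = 6)
k(C) = (-68 + C)/(6 + C) (k(C) = (C - 68)/(C + 6) = (-68 + C)/(6 + C))
k(-46) + z(-37, -48) = (-68 - 46)/(6 - 46) - 37 = -114/(-40) - 37 = -1/40*(-114) - 37 = 57/20 - 37 = -683/20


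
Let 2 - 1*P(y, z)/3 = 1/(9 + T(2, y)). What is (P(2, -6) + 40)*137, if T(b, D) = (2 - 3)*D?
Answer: 43703/7 ≈ 6243.3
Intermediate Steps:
T(b, D) = -D
P(y, z) = 6 - 3/(9 - y)
(P(2, -6) + 40)*137 = (3*(-17 + 2*2)/(-9 + 2) + 40)*137 = (3*(-17 + 4)/(-7) + 40)*137 = (3*(-1/7)*(-13) + 40)*137 = (39/7 + 40)*137 = (319/7)*137 = 43703/7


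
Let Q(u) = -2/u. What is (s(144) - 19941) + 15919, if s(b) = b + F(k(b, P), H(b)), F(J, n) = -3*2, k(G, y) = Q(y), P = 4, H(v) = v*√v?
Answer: -3884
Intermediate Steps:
H(v) = v^(3/2)
k(G, y) = -2/y
F(J, n) = -6
s(b) = -6 + b (s(b) = b - 6 = -6 + b)
(s(144) - 19941) + 15919 = ((-6 + 144) - 19941) + 15919 = (138 - 19941) + 15919 = -19803 + 15919 = -3884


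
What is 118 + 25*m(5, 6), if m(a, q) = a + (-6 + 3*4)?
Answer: 393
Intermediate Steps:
m(a, q) = 6 + a (m(a, q) = a + (-6 + 12) = a + 6 = 6 + a)
118 + 25*m(5, 6) = 118 + 25*(6 + 5) = 118 + 25*11 = 118 + 275 = 393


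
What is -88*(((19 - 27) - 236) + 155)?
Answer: 7832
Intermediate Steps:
-88*(((19 - 27) - 236) + 155) = -88*((-8 - 236) + 155) = -88*(-244 + 155) = -88*(-89) = 7832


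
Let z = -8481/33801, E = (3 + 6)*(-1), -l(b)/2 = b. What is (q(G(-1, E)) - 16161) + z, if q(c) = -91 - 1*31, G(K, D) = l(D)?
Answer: -183463388/11267 ≈ -16283.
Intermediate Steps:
l(b) = -2*b
E = -9 (E = 9*(-1) = -9)
G(K, D) = -2*D
q(c) = -122 (q(c) = -91 - 31 = -122)
z = -2827/11267 (z = -8481*1/33801 = -2827/11267 ≈ -0.25091)
(q(G(-1, E)) - 16161) + z = (-122 - 16161) - 2827/11267 = -16283 - 2827/11267 = -183463388/11267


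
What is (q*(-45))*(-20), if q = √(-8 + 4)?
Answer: 1800*I ≈ 1800.0*I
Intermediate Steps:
q = 2*I (q = √(-4) = 2*I ≈ 2.0*I)
(q*(-45))*(-20) = ((2*I)*(-45))*(-20) = -90*I*(-20) = 1800*I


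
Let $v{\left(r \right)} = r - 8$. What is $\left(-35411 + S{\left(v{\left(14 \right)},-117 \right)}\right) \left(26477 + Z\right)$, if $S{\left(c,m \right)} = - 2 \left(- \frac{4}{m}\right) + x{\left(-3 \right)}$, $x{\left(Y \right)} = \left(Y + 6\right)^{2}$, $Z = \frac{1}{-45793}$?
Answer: $- \frac{5022065462292920}{5357781} \approx -9.3734 \cdot 10^{8}$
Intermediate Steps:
$Z = - \frac{1}{45793} \approx -2.1837 \cdot 10^{-5}$
$x{\left(Y \right)} = \left(6 + Y\right)^{2}$
$v{\left(r \right)} = -8 + r$ ($v{\left(r \right)} = r - 8 = -8 + r$)
$S{\left(c,m \right)} = 9 + \frac{8}{m}$ ($S{\left(c,m \right)} = - 2 \left(- \frac{4}{m}\right) + \left(6 - 3\right)^{2} = \frac{8}{m} + 3^{2} = \frac{8}{m} + 9 = 9 + \frac{8}{m}$)
$\left(-35411 + S{\left(v{\left(14 \right)},-117 \right)}\right) \left(26477 + Z\right) = \left(-35411 + \left(9 + \frac{8}{-117}\right)\right) \left(26477 - \frac{1}{45793}\right) = \left(-35411 + \left(9 + 8 \left(- \frac{1}{117}\right)\right)\right) \frac{1212461260}{45793} = \left(-35411 + \left(9 - \frac{8}{117}\right)\right) \frac{1212461260}{45793} = \left(-35411 + \frac{1045}{117}\right) \frac{1212461260}{45793} = \left(- \frac{4142042}{117}\right) \frac{1212461260}{45793} = - \frac{5022065462292920}{5357781}$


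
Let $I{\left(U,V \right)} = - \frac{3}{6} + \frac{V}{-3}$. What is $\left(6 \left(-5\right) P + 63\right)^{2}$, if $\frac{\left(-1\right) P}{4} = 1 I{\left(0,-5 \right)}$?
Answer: $41209$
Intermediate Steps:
$I{\left(U,V \right)} = - \frac{1}{2} - \frac{V}{3}$ ($I{\left(U,V \right)} = \left(-3\right) \frac{1}{6} + V \left(- \frac{1}{3}\right) = - \frac{1}{2} - \frac{V}{3}$)
$P = - \frac{14}{3}$ ($P = - 4 \cdot 1 \left(- \frac{1}{2} - - \frac{5}{3}\right) = - 4 \cdot 1 \left(- \frac{1}{2} + \frac{5}{3}\right) = - 4 \cdot 1 \cdot \frac{7}{6} = \left(-4\right) \frac{7}{6} = - \frac{14}{3} \approx -4.6667$)
$\left(6 \left(-5\right) P + 63\right)^{2} = \left(6 \left(-5\right) \left(- \frac{14}{3}\right) + 63\right)^{2} = \left(\left(-30\right) \left(- \frac{14}{3}\right) + 63\right)^{2} = \left(140 + 63\right)^{2} = 203^{2} = 41209$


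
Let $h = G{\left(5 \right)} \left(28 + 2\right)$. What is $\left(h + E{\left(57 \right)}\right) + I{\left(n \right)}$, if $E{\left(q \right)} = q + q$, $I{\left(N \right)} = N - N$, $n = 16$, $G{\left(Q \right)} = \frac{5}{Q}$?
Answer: $144$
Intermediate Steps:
$I{\left(N \right)} = 0$
$E{\left(q \right)} = 2 q$
$h = 30$ ($h = \frac{5}{5} \left(28 + 2\right) = 5 \cdot \frac{1}{5} \cdot 30 = 1 \cdot 30 = 30$)
$\left(h + E{\left(57 \right)}\right) + I{\left(n \right)} = \left(30 + 2 \cdot 57\right) + 0 = \left(30 + 114\right) + 0 = 144 + 0 = 144$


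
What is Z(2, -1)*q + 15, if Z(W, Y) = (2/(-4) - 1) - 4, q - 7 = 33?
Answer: -205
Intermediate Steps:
q = 40 (q = 7 + 33 = 40)
Z(W, Y) = -11/2 (Z(W, Y) = (2*(-¼) - 1) - 4 = (-½ - 1) - 4 = -3/2 - 4 = -11/2)
Z(2, -1)*q + 15 = -11/2*40 + 15 = -220 + 15 = -205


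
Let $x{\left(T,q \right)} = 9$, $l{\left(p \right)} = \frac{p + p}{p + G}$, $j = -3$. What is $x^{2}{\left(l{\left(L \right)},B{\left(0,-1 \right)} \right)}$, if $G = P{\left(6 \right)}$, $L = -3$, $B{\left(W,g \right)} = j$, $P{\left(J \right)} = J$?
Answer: $81$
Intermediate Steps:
$B{\left(W,g \right)} = -3$
$G = 6$
$l{\left(p \right)} = \frac{2 p}{6 + p}$ ($l{\left(p \right)} = \frac{p + p}{p + 6} = \frac{2 p}{6 + p}$)
$x^{2}{\left(l{\left(L \right)},B{\left(0,-1 \right)} \right)} = 9^{2} = 81$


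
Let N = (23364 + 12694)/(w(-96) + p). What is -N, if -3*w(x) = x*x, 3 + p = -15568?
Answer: 36058/18643 ≈ 1.9341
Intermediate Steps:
p = -15571 (p = -3 - 15568 = -15571)
w(x) = -x²/3 (w(x) = -x*x/3 = -x²/3)
N = -36058/18643 (N = (23364 + 12694)/(-⅓*(-96)² - 15571) = 36058/(-⅓*9216 - 15571) = 36058/(-3072 - 15571) = 36058/(-18643) = 36058*(-1/18643) = -36058/18643 ≈ -1.9341)
-N = -1*(-36058/18643) = 36058/18643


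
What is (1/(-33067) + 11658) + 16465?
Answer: 929943240/33067 ≈ 28123.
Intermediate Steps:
(1/(-33067) + 11658) + 16465 = (-1/33067 + 11658) + 16465 = 385495085/33067 + 16465 = 929943240/33067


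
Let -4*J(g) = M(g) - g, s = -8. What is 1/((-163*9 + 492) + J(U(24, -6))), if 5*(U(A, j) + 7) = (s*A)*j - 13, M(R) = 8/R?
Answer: -2760/2538673 ≈ -0.0010872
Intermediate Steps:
U(A, j) = -48/5 - 8*A*j/5 (U(A, j) = -7 + ((-8*A)*j - 13)/5 = -7 + (-8*A*j - 13)/5 = -7 + (-13 - 8*A*j)/5 = -7 + (-13/5 - 8*A*j/5) = -48/5 - 8*A*j/5)
J(g) = -2/g + g/4 (J(g) = -(8/g - g)/4 = -(-g + 8/g)/4 = -2/g + g/4)
1/((-163*9 + 492) + J(U(24, -6))) = 1/((-163*9 + 492) + (-2/(-48/5 - 8/5*24*(-6)) + (-48/5 - 8/5*24*(-6))/4)) = 1/((-1467 + 492) + (-2/(-48/5 + 1152/5) + (-48/5 + 1152/5)/4)) = 1/(-975 + (-2/1104/5 + (1/4)*(1104/5))) = 1/(-975 + (-2*5/1104 + 276/5)) = 1/(-975 + (-5/552 + 276/5)) = 1/(-975 + 152327/2760) = 1/(-2538673/2760) = -2760/2538673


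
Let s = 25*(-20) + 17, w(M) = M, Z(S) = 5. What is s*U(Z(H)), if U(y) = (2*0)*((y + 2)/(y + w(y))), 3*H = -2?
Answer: 0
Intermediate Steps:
H = -⅔ (H = (⅓)*(-2) = -⅔ ≈ -0.66667)
s = -483 (s = -500 + 17 = -483)
U(y) = 0 (U(y) = (2*0)*((y + 2)/(y + y)) = 0*((2 + y)/((2*y))) = 0*((2 + y)*(1/(2*y))) = 0*((2 + y)/(2*y)) = 0)
s*U(Z(H)) = -483*0 = 0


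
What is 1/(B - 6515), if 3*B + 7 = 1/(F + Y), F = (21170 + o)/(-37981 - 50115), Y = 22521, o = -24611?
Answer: -5952040371/38791431023168 ≈ -0.00015344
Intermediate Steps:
F = 3441/88096 (F = (21170 - 24611)/(-37981 - 50115) = -3441/(-88096) = -3441*(-1/88096) = 3441/88096 ≈ 0.039060)
B = -13888006103/5952040371 (B = -7/3 + 1/(3*(3441/88096 + 22521)) = -7/3 + 1/(3*(1984013457/88096)) = -7/3 + (⅓)*(88096/1984013457) = -7/3 + 88096/5952040371 = -13888006103/5952040371 ≈ -2.3333)
1/(B - 6515) = 1/(-13888006103/5952040371 - 6515) = 1/(-38791431023168/5952040371) = -5952040371/38791431023168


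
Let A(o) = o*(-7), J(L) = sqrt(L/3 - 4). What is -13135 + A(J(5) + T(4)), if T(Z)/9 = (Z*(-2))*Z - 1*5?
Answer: -10804 - 7*I*sqrt(21)/3 ≈ -10804.0 - 10.693*I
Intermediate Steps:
J(L) = sqrt(-4 + L/3) (J(L) = sqrt(L*(1/3) - 4) = sqrt(L/3 - 4) = sqrt(-4 + L/3))
T(Z) = -45 - 18*Z**2 (T(Z) = 9*((Z*(-2))*Z - 1*5) = 9*((-2*Z)*Z - 5) = 9*(-2*Z**2 - 5) = 9*(-5 - 2*Z**2) = -45 - 18*Z**2)
A(o) = -7*o
-13135 + A(J(5) + T(4)) = -13135 - 7*(sqrt(-36 + 3*5)/3 + (-45 - 18*4**2)) = -13135 - 7*(sqrt(-36 + 15)/3 + (-45 - 18*16)) = -13135 - 7*(sqrt(-21)/3 + (-45 - 288)) = -13135 - 7*((I*sqrt(21))/3 - 333) = -13135 - 7*(I*sqrt(21)/3 - 333) = -13135 - 7*(-333 + I*sqrt(21)/3) = -13135 + (2331 - 7*I*sqrt(21)/3) = -10804 - 7*I*sqrt(21)/3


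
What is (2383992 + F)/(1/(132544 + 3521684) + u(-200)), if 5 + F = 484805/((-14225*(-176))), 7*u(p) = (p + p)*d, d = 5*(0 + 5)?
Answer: -7633655317591567299/4574362609523740 ≈ -1668.8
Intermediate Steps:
d = 25 (d = 5*5 = 25)
u(p) = 50*p/7 (u(p) = ((p + p)*25)/7 = ((2*p)*25)/7 = (50*p)/7 = 50*p/7)
F = -2406639/500720 (F = -5 + 484805/((-14225*(-176))) = -5 + 484805/2503600 = -5 + 484805*(1/2503600) = -5 + 96961/500720 = -2406639/500720 ≈ -4.8064)
(2383992 + F)/(1/(132544 + 3521684) + u(-200)) = (2383992 - 2406639/500720)/(1/(132544 + 3521684) + (50/7)*(-200)) = 1193710067601/(500720*(1/3654228 - 10000/7)) = 1193710067601/(500720*(-36542279993/25579596)) = (1193710067601/500720)*(-25579596/36542279993) = -7633655317591567299/4574362609523740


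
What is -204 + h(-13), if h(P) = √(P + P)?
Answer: -204 + I*√26 ≈ -204.0 + 5.099*I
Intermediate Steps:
h(P) = √2*√P (h(P) = √(2*P) = √2*√P)
-204 + h(-13) = -204 + √2*√(-13) = -204 + √2*(I*√13) = -204 + I*√26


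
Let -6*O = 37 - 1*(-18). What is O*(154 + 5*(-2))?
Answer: -1320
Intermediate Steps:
O = -55/6 (O = -(37 - 1*(-18))/6 = -(37 + 18)/6 = -⅙*55 = -55/6 ≈ -9.1667)
O*(154 + 5*(-2)) = -55*(154 + 5*(-2))/6 = -55*(154 - 10)/6 = -55/6*144 = -1320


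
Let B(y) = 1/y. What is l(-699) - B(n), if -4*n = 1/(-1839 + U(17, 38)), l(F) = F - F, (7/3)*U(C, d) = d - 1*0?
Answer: -51036/7 ≈ -7290.9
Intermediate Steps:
U(C, d) = 3*d/7 (U(C, d) = 3*(d - 1*0)/7 = 3*(d + 0)/7 = 3*d/7)
l(F) = 0
n = 7/51036 (n = -1/(4*(-1839 + (3/7)*38)) = -1/(4*(-1839 + 114/7)) = -1/(4*(-12759/7)) = -¼*(-7/12759) = 7/51036 ≈ 0.00013716)
l(-699) - B(n) = 0 - 1/7/51036 = 0 - 1*51036/7 = 0 - 51036/7 = -51036/7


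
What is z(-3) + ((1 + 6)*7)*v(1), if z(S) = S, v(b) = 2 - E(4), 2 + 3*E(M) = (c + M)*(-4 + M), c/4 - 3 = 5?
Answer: 383/3 ≈ 127.67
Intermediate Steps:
c = 32 (c = 12 + 4*5 = 12 + 20 = 32)
E(M) = -⅔ + (-4 + M)*(32 + M)/3 (E(M) = -⅔ + ((32 + M)*(-4 + M))/3 = -⅔ + ((-4 + M)*(32 + M))/3 = -⅔ + (-4 + M)*(32 + M)/3)
v(b) = 8/3 (v(b) = 2 - (-130/3 + (⅓)*4² + (28/3)*4) = 2 - (-130/3 + (⅓)*16 + 112/3) = 2 - (-130/3 + 16/3 + 112/3) = 2 - 1*(-⅔) = 2 + ⅔ = 8/3)
z(-3) + ((1 + 6)*7)*v(1) = -3 + ((1 + 6)*7)*(8/3) = -3 + (7*7)*(8/3) = -3 + 49*(8/3) = -3 + 392/3 = 383/3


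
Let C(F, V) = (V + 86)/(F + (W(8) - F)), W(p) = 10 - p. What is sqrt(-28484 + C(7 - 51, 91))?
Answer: 7*I*sqrt(2318)/2 ≈ 168.51*I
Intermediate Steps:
C(F, V) = 43 + V/2 (C(F, V) = (V + 86)/(F + ((10 - 1*8) - F)) = (86 + V)/(F + ((10 - 8) - F)) = (86 + V)/(F + (2 - F)) = (86 + V)/2 = (86 + V)*(1/2) = 43 + V/2)
sqrt(-28484 + C(7 - 51, 91)) = sqrt(-28484 + (43 + (1/2)*91)) = sqrt(-28484 + (43 + 91/2)) = sqrt(-28484 + 177/2) = sqrt(-56791/2) = 7*I*sqrt(2318)/2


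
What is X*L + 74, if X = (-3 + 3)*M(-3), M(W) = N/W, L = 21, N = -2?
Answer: 74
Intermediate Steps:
M(W) = -2/W
X = 0 (X = (-3 + 3)*(-2/(-3)) = 0*(-2*(-⅓)) = 0*(⅔) = 0)
X*L + 74 = 0*21 + 74 = 0 + 74 = 74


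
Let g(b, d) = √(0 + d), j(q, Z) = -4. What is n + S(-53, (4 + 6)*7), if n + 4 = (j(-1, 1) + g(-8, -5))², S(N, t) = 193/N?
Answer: 178/53 - 8*I*√5 ≈ 3.3585 - 17.889*I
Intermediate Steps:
g(b, d) = √d
n = -4 + (-4 + I*√5)² (n = -4 + (-4 + √(-5))² = -4 + (-4 + I*√5)² ≈ 7.0 - 17.889*I)
n + S(-53, (4 + 6)*7) = (7 - 8*I*√5) + 193/(-53) = (7 - 8*I*√5) + 193*(-1/53) = (7 - 8*I*√5) - 193/53 = 178/53 - 8*I*√5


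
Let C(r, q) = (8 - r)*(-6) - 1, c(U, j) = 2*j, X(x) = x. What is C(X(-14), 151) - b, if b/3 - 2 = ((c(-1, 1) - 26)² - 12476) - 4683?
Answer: 49610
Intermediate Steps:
C(r, q) = -49 + 6*r (C(r, q) = (-48 + 6*r) - 1 = -49 + 6*r)
b = -49743 (b = 6 + 3*(((2*1 - 26)² - 12476) - 4683) = 6 + 3*(((2 - 26)² - 12476) - 4683) = 6 + 3*(((-24)² - 12476) - 4683) = 6 + 3*((576 - 12476) - 4683) = 6 + 3*(-11900 - 4683) = 6 + 3*(-16583) = 6 - 49749 = -49743)
C(X(-14), 151) - b = (-49 + 6*(-14)) - 1*(-49743) = (-49 - 84) + 49743 = -133 + 49743 = 49610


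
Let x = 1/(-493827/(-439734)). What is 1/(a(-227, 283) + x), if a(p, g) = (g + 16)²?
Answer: 164609/14716355787 ≈ 1.1185e-5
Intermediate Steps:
x = 146578/164609 (x = 1/(-493827*(-1/439734)) = 1/(164609/146578) = 146578/164609 ≈ 0.89046)
a(p, g) = (16 + g)²
1/(a(-227, 283) + x) = 1/((16 + 283)² + 146578/164609) = 1/(299² + 146578/164609) = 1/(89401 + 146578/164609) = 1/(14716355787/164609) = 164609/14716355787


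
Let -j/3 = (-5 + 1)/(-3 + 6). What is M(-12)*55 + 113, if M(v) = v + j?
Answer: -327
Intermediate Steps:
j = 4 (j = -3*(-5 + 1)/(-3 + 6) = -(-12)/3 = -3*(-4/3) = 4)
M(v) = 4 + v (M(v) = v + 4 = 4 + v)
M(-12)*55 + 113 = (4 - 12)*55 + 113 = -8*55 + 113 = -440 + 113 = -327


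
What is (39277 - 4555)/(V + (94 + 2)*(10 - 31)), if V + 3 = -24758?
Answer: -34722/26777 ≈ -1.2967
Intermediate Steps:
V = -24761 (V = -3 - 24758 = -24761)
(39277 - 4555)/(V + (94 + 2)*(10 - 31)) = (39277 - 4555)/(-24761 + (94 + 2)*(10 - 31)) = 34722/(-24761 + 96*(-21)) = 34722/(-24761 - 2016) = 34722/(-26777) = 34722*(-1/26777) = -34722/26777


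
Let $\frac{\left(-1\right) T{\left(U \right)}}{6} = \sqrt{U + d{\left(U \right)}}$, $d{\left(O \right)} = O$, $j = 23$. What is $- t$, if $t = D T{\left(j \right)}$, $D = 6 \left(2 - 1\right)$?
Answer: $36 \sqrt{46} \approx 244.16$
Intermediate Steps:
$D = 6$ ($D = 6 \cdot 1 = 6$)
$T{\left(U \right)} = - 6 \sqrt{2} \sqrt{U}$ ($T{\left(U \right)} = - 6 \sqrt{U + U} = - 6 \sqrt{2 U} = - 6 \sqrt{2} \sqrt{U}$)
$t = - 36 \sqrt{46}$ ($t = 6 \left(- 6 \sqrt{2} \sqrt{23}\right) = 6 \left(- 6 \sqrt{46}\right) = - 36 \sqrt{46} \approx -244.16$)
$- t = - \left(-36\right) \sqrt{46} = 36 \sqrt{46}$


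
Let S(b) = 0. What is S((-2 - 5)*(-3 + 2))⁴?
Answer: 0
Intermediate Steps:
S((-2 - 5)*(-3 + 2))⁴ = 0⁴ = 0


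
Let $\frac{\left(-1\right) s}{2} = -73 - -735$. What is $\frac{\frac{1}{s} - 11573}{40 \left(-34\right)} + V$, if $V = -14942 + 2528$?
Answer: $- \frac{22337822307}{1800640} \approx -12405.0$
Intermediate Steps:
$V = -12414$
$s = -1324$ ($s = - 2 \left(-73 - -735\right) = - 2 \left(-73 + 735\right) = \left(-2\right) 662 = -1324$)
$\frac{\frac{1}{s} - 11573}{40 \left(-34\right)} + V = \frac{\frac{1}{-1324} - 11573}{40 \left(-34\right)} - 12414 = \frac{- \frac{1}{1324} - 11573}{-1360} - 12414 = \left(- \frac{15322653}{1324}\right) \left(- \frac{1}{1360}\right) - 12414 = \frac{15322653}{1800640} - 12414 = - \frac{22337822307}{1800640}$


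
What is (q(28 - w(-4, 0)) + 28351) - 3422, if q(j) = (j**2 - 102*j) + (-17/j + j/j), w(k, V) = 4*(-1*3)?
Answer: 897983/40 ≈ 22450.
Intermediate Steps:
w(k, V) = -12 (w(k, V) = 4*(-3) = -12)
q(j) = 1 + j**2 - 102*j - 17/j (q(j) = (j**2 - 102*j) + (-17/j + 1) = (j**2 - 102*j) + (1 - 17/j) = 1 + j**2 - 102*j - 17/j)
(q(28 - w(-4, 0)) + 28351) - 3422 = ((1 + (28 - 1*(-12))**2 - 102*(28 - 1*(-12)) - 17/(28 - 1*(-12))) + 28351) - 3422 = ((1 + (28 + 12)**2 - 102*(28 + 12) - 17/(28 + 12)) + 28351) - 3422 = ((1 + 40**2 - 102*40 - 17/40) + 28351) - 3422 = ((1 + 1600 - 4080 - 17*1/40) + 28351) - 3422 = ((1 + 1600 - 4080 - 17/40) + 28351) - 3422 = (-99177/40 + 28351) - 3422 = 1034863/40 - 3422 = 897983/40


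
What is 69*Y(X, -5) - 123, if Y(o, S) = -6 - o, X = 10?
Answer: -1227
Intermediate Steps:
69*Y(X, -5) - 123 = 69*(-6 - 1*10) - 123 = 69*(-6 - 10) - 123 = 69*(-16) - 123 = -1104 - 123 = -1227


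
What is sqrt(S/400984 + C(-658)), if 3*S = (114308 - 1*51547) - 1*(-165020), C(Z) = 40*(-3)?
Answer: 9*I*sqrt(59457205798)/200492 ≈ 10.946*I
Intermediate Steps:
C(Z) = -120
S = 75927 (S = ((114308 - 1*51547) - 1*(-165020))/3 = ((114308 - 51547) + 165020)/3 = (62761 + 165020)/3 = (1/3)*227781 = 75927)
sqrt(S/400984 + C(-658)) = sqrt(75927/400984 - 120) = sqrt(-48042153/400984) = 9*I*sqrt(59457205798)/200492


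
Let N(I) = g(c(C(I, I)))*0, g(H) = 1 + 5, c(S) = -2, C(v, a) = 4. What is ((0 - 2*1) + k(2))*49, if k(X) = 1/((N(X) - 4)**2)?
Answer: -1519/16 ≈ -94.938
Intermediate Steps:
g(H) = 6
N(I) = 0 (N(I) = 6*0 = 0)
k(X) = 1/16 (k(X) = 1/((0 - 4)**2) = 1/((-4)**2) = 1/16)
((0 - 2*1) + k(2))*49 = ((0 - 2*1) + 1/16)*49 = ((0 - 2) + 1/16)*49 = (-2 + 1/16)*49 = -31/16*49 = -1519/16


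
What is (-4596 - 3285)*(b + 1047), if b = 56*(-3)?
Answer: -6927399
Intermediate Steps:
b = -168
(-4596 - 3285)*(b + 1047) = (-4596 - 3285)*(-168 + 1047) = -7881*879 = -6927399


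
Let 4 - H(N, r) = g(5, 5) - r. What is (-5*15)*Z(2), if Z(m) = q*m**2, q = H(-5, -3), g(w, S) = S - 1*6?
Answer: -600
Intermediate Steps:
g(w, S) = -6 + S (g(w, S) = S - 6 = -6 + S)
H(N, r) = 5 + r (H(N, r) = 4 - ((-6 + 5) - r) = 4 - (-1 - r) = 4 + (1 + r) = 5 + r)
q = 2 (q = 5 - 3 = 2)
Z(m) = 2*m**2
(-5*15)*Z(2) = (-5*15)*(2*2**2) = -150*4 = -75*8 = -600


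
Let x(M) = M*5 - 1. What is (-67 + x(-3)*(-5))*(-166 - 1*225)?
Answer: -5083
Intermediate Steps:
x(M) = -1 + 5*M (x(M) = 5*M - 1 = -1 + 5*M)
(-67 + x(-3)*(-5))*(-166 - 1*225) = (-67 + (-1 + 5*(-3))*(-5))*(-166 - 1*225) = (-67 + (-1 - 15)*(-5))*(-166 - 225) = (-67 - 16*(-5))*(-391) = (-67 + 80)*(-391) = 13*(-391) = -5083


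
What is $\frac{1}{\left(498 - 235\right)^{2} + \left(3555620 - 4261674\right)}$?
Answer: $- \frac{1}{636885} \approx -1.5701 \cdot 10^{-6}$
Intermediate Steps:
$\frac{1}{\left(498 - 235\right)^{2} + \left(3555620 - 4261674\right)} = \frac{1}{263^{2} - 706054} = \frac{1}{69169 - 706054} = \frac{1}{-636885} = - \frac{1}{636885}$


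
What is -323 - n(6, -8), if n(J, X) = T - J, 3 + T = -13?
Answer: -301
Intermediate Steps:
T = -16 (T = -3 - 13 = -16)
n(J, X) = -16 - J
-323 - n(6, -8) = -323 - (-16 - 1*6) = -323 - (-16 - 6) = -323 - 1*(-22) = -323 + 22 = -301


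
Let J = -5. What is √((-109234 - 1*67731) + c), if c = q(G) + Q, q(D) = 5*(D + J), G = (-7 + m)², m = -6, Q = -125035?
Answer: 74*I*√55 ≈ 548.8*I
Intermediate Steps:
G = 169 (G = (-7 - 6)² = (-13)² = 169)
q(D) = -25 + 5*D (q(D) = 5*(D - 5) = 5*(-5 + D) = -25 + 5*D)
c = -124215 (c = (-25 + 5*169) - 125035 = (-25 + 845) - 125035 = 820 - 125035 = -124215)
√((-109234 - 1*67731) + c) = √((-109234 - 1*67731) - 124215) = √((-109234 - 67731) - 124215) = √(-176965 - 124215) = √(-301180) = 74*I*√55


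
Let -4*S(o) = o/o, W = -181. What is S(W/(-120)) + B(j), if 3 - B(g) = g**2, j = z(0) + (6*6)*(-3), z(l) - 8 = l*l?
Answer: -39989/4 ≈ -9997.3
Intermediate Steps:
z(l) = 8 + l**2 (z(l) = 8 + l*l = 8 + l**2)
j = -100 (j = (8 + 0**2) + (6*6)*(-3) = (8 + 0) + 36*(-3) = 8 - 108 = -100)
S(o) = -1/4 (S(o) = -o/(4*o) = -1/4*1 = -1/4)
B(g) = 3 - g**2
S(W/(-120)) + B(j) = -1/4 + (3 - 1*(-100)**2) = -1/4 + (3 - 1*10000) = -1/4 + (3 - 10000) = -1/4 - 9997 = -39989/4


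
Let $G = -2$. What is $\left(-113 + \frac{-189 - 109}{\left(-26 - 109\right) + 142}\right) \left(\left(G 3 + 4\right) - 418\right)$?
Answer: $65340$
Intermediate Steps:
$\left(-113 + \frac{-189 - 109}{\left(-26 - 109\right) + 142}\right) \left(\left(G 3 + 4\right) - 418\right) = \left(-113 + \frac{-189 - 109}{\left(-26 - 109\right) + 142}\right) \left(\left(\left(-2\right) 3 + 4\right) - 418\right) = \left(-113 - \frac{298}{-135 + 142}\right) \left(\left(-6 + 4\right) - 418\right) = \left(-113 - \frac{298}{7}\right) \left(-2 - 418\right) = \left(-113 - \frac{298}{7}\right) \left(-420\right) = \left(- \frac{1089}{7}\right) \left(-420\right) = 65340$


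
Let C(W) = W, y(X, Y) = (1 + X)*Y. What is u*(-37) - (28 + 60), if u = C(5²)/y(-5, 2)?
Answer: 221/8 ≈ 27.625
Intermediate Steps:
y(X, Y) = Y*(1 + X)
u = -25/8 (u = 5²/((2*(1 - 5))) = 25/((2*(-4))) = 25/(-8) = 25*(-⅛) = -25/8 ≈ -3.1250)
u*(-37) - (28 + 60) = -25/8*(-37) - (28 + 60) = 925/8 - 1*88 = 925/8 - 88 = 221/8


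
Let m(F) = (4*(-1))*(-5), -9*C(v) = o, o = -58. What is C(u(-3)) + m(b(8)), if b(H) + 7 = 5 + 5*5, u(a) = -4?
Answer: 238/9 ≈ 26.444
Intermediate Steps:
C(v) = 58/9 (C(v) = -⅑*(-58) = 58/9)
b(H) = 23 (b(H) = -7 + (5 + 5*5) = -7 + (5 + 25) = -7 + 30 = 23)
m(F) = 20 (m(F) = -4*(-5) = 20)
C(u(-3)) + m(b(8)) = 58/9 + 20 = 238/9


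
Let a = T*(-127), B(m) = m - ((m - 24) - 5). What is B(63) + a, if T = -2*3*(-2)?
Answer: -1495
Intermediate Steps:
T = 12 (T = -6*(-2) = 12)
B(m) = 29 (B(m) = m - ((-24 + m) - 5) = m - (-29 + m) = m + (29 - m) = 29)
a = -1524 (a = 12*(-127) = -1524)
B(63) + a = 29 - 1524 = -1495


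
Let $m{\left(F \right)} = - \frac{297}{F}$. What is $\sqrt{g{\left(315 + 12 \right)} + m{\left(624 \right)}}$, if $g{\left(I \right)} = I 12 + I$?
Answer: $\frac{\sqrt{11493417}}{52} \approx 65.196$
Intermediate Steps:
$g{\left(I \right)} = 13 I$ ($g{\left(I \right)} = 12 I + I = 13 I$)
$\sqrt{g{\left(315 + 12 \right)} + m{\left(624 \right)}} = \sqrt{13 \left(315 + 12\right) - \frac{297}{624}} = \sqrt{13 \cdot 327 - \frac{99}{208}} = \sqrt{4251 - \frac{99}{208}} = \sqrt{\frac{884109}{208}} = \frac{\sqrt{11493417}}{52}$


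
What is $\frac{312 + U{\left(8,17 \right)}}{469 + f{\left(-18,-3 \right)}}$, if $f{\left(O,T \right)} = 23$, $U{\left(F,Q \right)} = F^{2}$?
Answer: $\frac{94}{123} \approx 0.76423$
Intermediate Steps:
$\frac{312 + U{\left(8,17 \right)}}{469 + f{\left(-18,-3 \right)}} = \frac{312 + 8^{2}}{469 + 23} = \frac{312 + 64}{492} = 376 \cdot \frac{1}{492} = \frac{94}{123}$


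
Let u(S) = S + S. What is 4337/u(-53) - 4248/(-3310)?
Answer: -6952591/175430 ≈ -39.632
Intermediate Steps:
u(S) = 2*S
4337/u(-53) - 4248/(-3310) = 4337/((2*(-53))) - 4248/(-3310) = 4337/(-106) - 4248*(-1/3310) = 4337*(-1/106) + 2124/1655 = -4337/106 + 2124/1655 = -6952591/175430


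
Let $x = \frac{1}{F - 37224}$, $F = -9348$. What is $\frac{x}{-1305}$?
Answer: $\frac{1}{60776460} \approx 1.6454 \cdot 10^{-8}$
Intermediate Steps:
$x = - \frac{1}{46572}$ ($x = \frac{1}{-9348 - 37224} = \frac{1}{-46572} = - \frac{1}{46572} \approx -2.1472 \cdot 10^{-5}$)
$\frac{x}{-1305} = - \frac{1}{46572 \left(-1305\right)} = \left(- \frac{1}{46572}\right) \left(- \frac{1}{1305}\right) = \frac{1}{60776460}$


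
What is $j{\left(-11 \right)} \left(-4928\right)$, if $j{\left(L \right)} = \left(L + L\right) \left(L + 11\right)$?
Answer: $0$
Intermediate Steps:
$j{\left(L \right)} = 2 L \left(11 + L\right)$
$j{\left(-11 \right)} \left(-4928\right) = 2 \left(-11\right) \left(11 - 11\right) \left(-4928\right) = 2 \left(-11\right) 0 \left(-4928\right) = 0 \left(-4928\right) = 0$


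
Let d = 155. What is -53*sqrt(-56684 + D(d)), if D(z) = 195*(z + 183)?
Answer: -53*sqrt(9226) ≈ -5090.8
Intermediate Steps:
D(z) = 35685 + 195*z (D(z) = 195*(183 + z) = 35685 + 195*z)
-53*sqrt(-56684 + D(d)) = -53*sqrt(-56684 + (35685 + 195*155)) = -53*sqrt(-56684 + (35685 + 30225)) = -53*sqrt(-56684 + 65910) = -53*sqrt(9226)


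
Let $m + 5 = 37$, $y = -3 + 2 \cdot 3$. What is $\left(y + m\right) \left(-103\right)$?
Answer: $-3605$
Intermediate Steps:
$y = 3$ ($y = -3 + 6 = 3$)
$m = 32$ ($m = -5 + 37 = 32$)
$\left(y + m\right) \left(-103\right) = \left(3 + 32\right) \left(-103\right) = 35 \left(-103\right) = -3605$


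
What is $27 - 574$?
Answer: $-547$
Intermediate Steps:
$27 - 574 = -547$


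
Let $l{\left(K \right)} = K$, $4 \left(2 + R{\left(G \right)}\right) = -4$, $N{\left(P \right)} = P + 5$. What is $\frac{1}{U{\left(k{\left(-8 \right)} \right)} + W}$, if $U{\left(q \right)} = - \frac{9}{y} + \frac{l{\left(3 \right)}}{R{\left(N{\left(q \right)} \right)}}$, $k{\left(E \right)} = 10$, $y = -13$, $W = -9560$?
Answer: $- \frac{13}{124284} \approx -0.0001046$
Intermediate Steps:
$N{\left(P \right)} = 5 + P$
$R{\left(G \right)} = -3$ ($R{\left(G \right)} = -2 + \frac{1}{4} \left(-4\right) = -2 - 1 = -3$)
$U{\left(q \right)} = - \frac{4}{13}$ ($U{\left(q \right)} = - \frac{9}{-13} + \frac{3}{-3} = \left(-9\right) \left(- \frac{1}{13}\right) + 3 \left(- \frac{1}{3}\right) = \frac{9}{13} - 1 = - \frac{4}{13}$)
$\frac{1}{U{\left(k{\left(-8 \right)} \right)} + W} = \frac{1}{- \frac{4}{13} - 9560} = \frac{1}{- \frac{124284}{13}} = - \frac{13}{124284}$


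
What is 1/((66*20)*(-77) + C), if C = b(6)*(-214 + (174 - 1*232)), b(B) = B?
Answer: -1/103272 ≈ -9.6832e-6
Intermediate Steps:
C = -1632 (C = 6*(-214 + (174 - 1*232)) = 6*(-214 + (174 - 232)) = 6*(-214 - 58) = 6*(-272) = -1632)
1/((66*20)*(-77) + C) = 1/((66*20)*(-77) - 1632) = 1/(1320*(-77) - 1632) = 1/(-101640 - 1632) = 1/(-103272) = -1/103272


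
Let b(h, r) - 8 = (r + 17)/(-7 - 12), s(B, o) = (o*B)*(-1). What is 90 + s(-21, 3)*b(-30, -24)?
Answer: 11727/19 ≈ 617.21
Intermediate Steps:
s(B, o) = -B*o (s(B, o) = (B*o)*(-1) = -B*o)
b(h, r) = 135/19 - r/19 (b(h, r) = 8 + (r + 17)/(-7 - 12) = 8 + (17 + r)/(-19) = 8 + (17 + r)*(-1/19) = 8 + (-17/19 - r/19) = 135/19 - r/19)
90 + s(-21, 3)*b(-30, -24) = 90 + (-1*(-21)*3)*(135/19 - 1/19*(-24)) = 90 + 63*(135/19 + 24/19) = 90 + 63*(159/19) = 90 + 10017/19 = 11727/19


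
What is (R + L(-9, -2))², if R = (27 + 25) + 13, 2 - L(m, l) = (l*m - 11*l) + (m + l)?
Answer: 1444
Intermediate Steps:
L(m, l) = 2 - m + 10*l - l*m (L(m, l) = 2 - ((l*m - 11*l) + (m + l)) = 2 - ((-11*l + l*m) + (l + m)) = 2 - (m - 10*l + l*m) = 2 + (-m + 10*l - l*m) = 2 - m + 10*l - l*m)
R = 65 (R = 52 + 13 = 65)
(R + L(-9, -2))² = (65 + (2 - 1*(-9) + 10*(-2) - 1*(-2)*(-9)))² = (65 + (2 + 9 - 20 - 18))² = (65 - 27)² = 38² = 1444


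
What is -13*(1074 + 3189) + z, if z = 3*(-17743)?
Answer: -108648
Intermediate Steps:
z = -53229
-13*(1074 + 3189) + z = -13*(1074 + 3189) - 53229 = -13*4263 - 53229 = -55419 - 53229 = -108648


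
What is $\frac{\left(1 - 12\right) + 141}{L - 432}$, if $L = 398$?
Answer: $- \frac{65}{17} \approx -3.8235$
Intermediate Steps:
$\frac{\left(1 - 12\right) + 141}{L - 432} = \frac{\left(1 - 12\right) + 141}{398 - 432} = \frac{\left(1 - 12\right) + 141}{-34} = \left(-11 + 141\right) \left(- \frac{1}{34}\right) = 130 \left(- \frac{1}{34}\right) = - \frac{65}{17}$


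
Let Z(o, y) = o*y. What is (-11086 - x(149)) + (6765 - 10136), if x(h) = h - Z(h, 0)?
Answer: -14606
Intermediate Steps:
x(h) = h (x(h) = h - h*0 = h - 1*0 = h + 0 = h)
(-11086 - x(149)) + (6765 - 10136) = (-11086 - 1*149) + (6765 - 10136) = (-11086 - 149) - 3371 = -11235 - 3371 = -14606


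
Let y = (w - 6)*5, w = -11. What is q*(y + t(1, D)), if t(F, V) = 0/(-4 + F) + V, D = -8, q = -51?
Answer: 4743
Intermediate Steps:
t(F, V) = V (t(F, V) = 0 + V = V)
y = -85 (y = (-11 - 6)*5 = -17*5 = -85)
q*(y + t(1, D)) = -51*(-85 - 8) = -51*(-93) = 4743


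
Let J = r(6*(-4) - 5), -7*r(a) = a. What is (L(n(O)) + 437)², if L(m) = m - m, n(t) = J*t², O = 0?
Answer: 190969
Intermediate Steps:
r(a) = -a/7
J = 29/7 (J = -(6*(-4) - 5)/7 = -(-24 - 5)/7 = -⅐*(-29) = 29/7 ≈ 4.1429)
n(t) = 29*t²/7
L(m) = 0
(L(n(O)) + 437)² = (0 + 437)² = 437² = 190969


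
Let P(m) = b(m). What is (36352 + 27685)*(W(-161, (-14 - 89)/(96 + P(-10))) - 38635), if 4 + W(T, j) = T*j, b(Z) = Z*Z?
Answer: -69129414351/28 ≈ -2.4689e+9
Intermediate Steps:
b(Z) = Z**2
P(m) = m**2
W(T, j) = -4 + T*j
(36352 + 27685)*(W(-161, (-14 - 89)/(96 + P(-10))) - 38635) = (36352 + 27685)*((-4 - 161*(-14 - 89)/(96 + (-10)**2)) - 38635) = 64037*((-4 - (-16583)/(96 + 100)) - 38635) = 64037*((-4 - (-16583)/196) - 38635) = 64037*((-4 - 161*(-103/196)) - 38635) = 64037*((-4 + 2369/28) - 38635) = 64037*(2257/28 - 38635) = 64037*(-1079523/28) = -69129414351/28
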